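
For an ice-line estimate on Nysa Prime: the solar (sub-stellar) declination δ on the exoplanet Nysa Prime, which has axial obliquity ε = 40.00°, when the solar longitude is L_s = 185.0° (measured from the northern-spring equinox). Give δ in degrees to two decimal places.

sin δ = sin ε · sin L_s = sin 40.00° × sin 185.0° = -0.056023.
δ = arcsin(-0.056023) = -3.21°.

δ = -3.21°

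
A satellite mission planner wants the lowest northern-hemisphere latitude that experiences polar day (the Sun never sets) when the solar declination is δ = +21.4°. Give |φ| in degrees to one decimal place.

|φ| = 68.6°

Polar day requires cos H₀ = −tan φ tan δ ≤ −1, i.e. tan φ tan δ ≥ 1.
The boundary is |tan φ| · |tan δ| = 1, so |φ| = 90° − |δ| = 90° − 21.4° = 68.6° in the northern hemisphere.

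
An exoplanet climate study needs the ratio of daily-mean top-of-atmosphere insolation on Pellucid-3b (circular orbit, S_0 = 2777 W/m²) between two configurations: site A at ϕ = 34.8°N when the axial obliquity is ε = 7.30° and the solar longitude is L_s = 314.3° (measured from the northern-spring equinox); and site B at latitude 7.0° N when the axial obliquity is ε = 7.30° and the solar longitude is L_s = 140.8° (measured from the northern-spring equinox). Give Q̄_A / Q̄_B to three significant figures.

Q̄_A / Q̄_B ≈ 0.734

— Configuration A (ϕ=+34.8°):
Solar declination: sin δ = sin ε · sin L_s = sin 7.30° × sin 314.3° = -0.09094, so δ = -5.218°.
cos h₀ = −tan(+34.8°) tan(-5.218°) = 0.0635, h₀ = 1.5073 rad.
Bracket: h₀ sin ϕ sin δ + cos ϕ cos δ sin h₀ = 1.5073×0.57071×-0.09094 + 0.82115×0.99586×0.99798 = -0.078229 + 0.816099 = 0.737870.
Q̄ = (S_0/π) × [bracket] = (2777/π) × 0.737870 = 652.24 W/m².
— Configuration B (ϕ=+7.0°):
Solar declination: sin δ = sin ε · sin L_s = sin 7.30° × sin 140.8° = 0.08031, so δ = +4.606°.
cos h₀ = −tan(+7.0°) tan(+4.606°) = -0.0099, h₀ = 1.5807 rad.
Bracket: h₀ sin ϕ sin δ + cos ϕ cos δ sin h₀ = 1.5807×0.12187×0.08031 + 0.99255×0.99677×0.99995 = 0.015471 + 0.989295 = 1.004766.
Q̄ = (S_0/π) × [bracket] = (2777/π) × 1.004766 = 888.16 W/m².
Ratio Q̄_A / Q̄_B = 652.24 / 888.16 = 0.7344.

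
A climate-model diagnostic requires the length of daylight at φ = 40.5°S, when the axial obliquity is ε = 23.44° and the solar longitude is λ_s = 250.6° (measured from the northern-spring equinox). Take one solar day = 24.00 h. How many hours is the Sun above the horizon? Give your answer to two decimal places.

Solar declination: sin δ = sin ε · sin λ_s = sin 23.44° × sin 250.6° = -0.37520, so δ = -22.037°.
cos H₀ = −tan φ · tan δ = −tan(-40.5°) × tan(-22.037°) = -0.3457, so H₀ = 1.9238 rad = 110.23°.
Daylight = 2H₀/(2π) × 24.00 h = (1.9238/π) × 24.00 = 14.70 h.

14.70 h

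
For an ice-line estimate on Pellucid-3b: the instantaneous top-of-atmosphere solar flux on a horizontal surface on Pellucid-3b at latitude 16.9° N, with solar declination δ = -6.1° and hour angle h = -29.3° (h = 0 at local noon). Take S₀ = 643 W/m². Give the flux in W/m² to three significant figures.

514 W/m²

cos θ_z = sin φ sin δ + cos φ cos δ cos h = -0.030891 + 0.829683 = 0.798792.
Flux = S₀ · cos θ_z = 643 × 0.798792 = 513.6 W/m².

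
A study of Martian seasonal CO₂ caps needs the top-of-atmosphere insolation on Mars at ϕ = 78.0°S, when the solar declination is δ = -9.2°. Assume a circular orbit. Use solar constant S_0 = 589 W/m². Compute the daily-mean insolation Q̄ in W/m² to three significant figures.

cos h₀ = −tan(-78.0°) tan(-9.200°) = -0.7620, h₀ = 2.4372 rad.
Bracket: h₀ sin ϕ sin δ + cos ϕ cos δ sin h₀ = 2.4372×-0.97815×-0.15988 + 0.20791×0.98714×0.64760 = 0.381145 + 0.132911 = 0.514056.
Q̄ = (S_0/π) × [bracket] = (589/π) × 0.514056 = 96.38 W/m².

Q̄ ≈ 96.4 W/m²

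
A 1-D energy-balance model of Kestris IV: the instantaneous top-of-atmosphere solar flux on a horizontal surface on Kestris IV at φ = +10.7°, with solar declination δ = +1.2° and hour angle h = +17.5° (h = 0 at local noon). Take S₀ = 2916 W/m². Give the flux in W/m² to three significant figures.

2.74e+03 W/m²

cos θ_z = sin φ sin δ + cos φ cos δ cos h = 0.003888 + 0.936929 = 0.940817.
Flux = S₀ · cos θ_z = 2916 × 0.940817 = 2743 W/m².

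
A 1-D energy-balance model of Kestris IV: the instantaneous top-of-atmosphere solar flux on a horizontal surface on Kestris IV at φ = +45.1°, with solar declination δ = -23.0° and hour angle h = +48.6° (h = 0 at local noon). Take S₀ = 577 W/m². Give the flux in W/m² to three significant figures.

cos θ_z = sin φ sin δ + cos φ cos δ cos h = -0.276770 + 0.429693 = 0.152923.
Flux = S₀ · cos θ_z = 577 × 0.152923 = 88.24 W/m².

88.2 W/m²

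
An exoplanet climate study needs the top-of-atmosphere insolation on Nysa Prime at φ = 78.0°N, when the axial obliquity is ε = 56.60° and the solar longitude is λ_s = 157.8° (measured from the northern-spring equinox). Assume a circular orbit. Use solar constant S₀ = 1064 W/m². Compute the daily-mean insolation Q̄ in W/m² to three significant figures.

Solar declination: sin δ = sin ε · sin λ_s = sin 56.60° × sin 157.8° = 0.31544, so δ = +18.387°.
cos H₀ = −tan(+78.0°) tan(+18.387°) = -1.5639 ≤ −1 ⇒ polar day, H₀ = π.
Bracket: H₀ sin φ sin δ + cos φ cos δ sin H₀ = 3.1416×0.97815×0.31544 + 0.20791×0.94895×0.00000 = 0.969333 + 0.000000 = 0.969333.
Q̄ = (S₀/π) × [bracket] = (1064/π) × 0.969333 = 328.3 W/m².

Q̄ ≈ 328 W/m²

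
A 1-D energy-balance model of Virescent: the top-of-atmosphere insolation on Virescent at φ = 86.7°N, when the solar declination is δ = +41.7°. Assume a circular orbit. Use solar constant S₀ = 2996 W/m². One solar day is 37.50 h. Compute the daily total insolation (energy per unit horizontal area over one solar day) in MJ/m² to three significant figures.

cos H₀ = −tan(+86.7°) tan(+41.700°) = -15.4522 ≤ −1 ⇒ polar day, H₀ = π.
Bracket: H₀ sin φ sin δ + cos φ cos δ sin H₀ = 3.1416×0.99834×0.66523 + 0.05756×0.74664×0.00000 = 2.086417 + 0.000000 = 2.086417.
Q̄ = (S₀/π) × [bracket] = (2996/π) × 2.086417 = 1989.7 W/m².
Daily total = Q̄ × 37.50 h × 3600 s/h = 1989.7 × 37.50 × 3600 / 10⁶ = 268.6 MJ/m².

269 MJ/m²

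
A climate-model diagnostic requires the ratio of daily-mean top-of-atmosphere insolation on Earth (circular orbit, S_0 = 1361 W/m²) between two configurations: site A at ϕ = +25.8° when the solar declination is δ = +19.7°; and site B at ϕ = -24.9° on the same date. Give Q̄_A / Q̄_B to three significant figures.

— Configuration A (ϕ=+25.8°):
cos h₀ = −tan(+25.8°) tan(+19.700°) = -0.1731, h₀ = 1.7448 rad.
Bracket: h₀ sin ϕ sin δ + cos ϕ cos δ sin h₀ = 1.7448×0.43523×0.33710 + 0.90032×0.94147×0.98491 = 0.255990 + 0.834834 = 1.090824.
Q̄ = (S_0/π) × [bracket] = (1361/π) × 1.090824 = 472.57 W/m².
— Configuration B (ϕ=-24.9°):
cos h₀ = −tan(-24.9°) tan(+19.700°) = 0.1662, h₀ = 1.4038 rad.
Bracket: h₀ sin ϕ sin δ + cos ϕ cos δ sin h₀ = 1.4038×-0.42104×0.33710 + 0.90704×0.94147×0.98609 = -0.199245 + 0.842072 = 0.642827.
Q̄ = (S_0/π) × [bracket] = (1361/π) × 0.642827 = 278.49 W/m².
Ratio Q̄_A / Q̄_B = 472.57 / 278.49 = 1.697.

Q̄_A / Q̄_B ≈ 1.70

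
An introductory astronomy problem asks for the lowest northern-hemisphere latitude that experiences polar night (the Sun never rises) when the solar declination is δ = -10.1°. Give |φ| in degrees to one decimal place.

|φ| = 79.9°

Polar night requires cos H₀ = −tan φ tan δ ≥ 1, i.e. tan φ tan δ ≤ −1.
The boundary is |tan φ| · |tan δ| = 1, so |φ| = 90° − |δ| = 90° − 10.1° = 79.9° in the northern hemisphere.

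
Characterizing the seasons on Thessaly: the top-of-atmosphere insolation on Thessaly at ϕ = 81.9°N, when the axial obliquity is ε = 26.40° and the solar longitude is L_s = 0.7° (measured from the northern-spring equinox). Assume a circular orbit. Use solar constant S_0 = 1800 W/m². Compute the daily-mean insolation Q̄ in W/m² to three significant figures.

Solar declination: sin δ = sin ε · sin L_s = sin 26.40° × sin 0.7° = 0.00543, so δ = +0.311°.
cos h₀ = −tan(+81.9°) tan(+0.311°) = -0.0382, h₀ = 1.6090 rad.
Bracket: h₀ sin ϕ sin δ + cos ϕ cos δ sin h₀ = 1.6090×0.99002×0.00543 + 0.14090×0.99999×0.99927 = 0.008650 + 0.140796 = 0.149446.
Q̄ = (S_0/π) × [bracket] = (1800/π) × 0.149446 = 85.63 W/m².

Q̄ ≈ 85.6 W/m²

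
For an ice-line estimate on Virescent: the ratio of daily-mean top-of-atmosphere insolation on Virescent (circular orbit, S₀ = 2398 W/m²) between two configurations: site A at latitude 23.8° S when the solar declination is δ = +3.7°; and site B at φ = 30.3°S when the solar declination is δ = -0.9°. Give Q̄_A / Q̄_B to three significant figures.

Q̄_A / Q̄_B ≈ 0.996

— Configuration A (φ=-23.8°):
cos H₀ = −tan(-23.8°) tan(+3.700°) = 0.0285, H₀ = 1.5423 rad.
Bracket: H₀ sin φ sin δ + cos φ cos δ sin H₀ = 1.5423×-0.40355×0.06453 + 0.91496×0.99792×0.99959 = -0.040163 + 0.912683 = 0.872520.
Q̄ = (S₀/π) × [bracket] = (2398/π) × 0.872520 = 666.00 W/m².
— Configuration B (φ=-30.3°):
cos H₀ = −tan(-30.3°) tan(-0.900°) = -0.0092, H₀ = 1.5800 rad.
Bracket: H₀ sin φ sin δ + cos φ cos δ sin H₀ = 1.5800×-0.50453×-0.01571 + 0.86340×0.99988×0.99996 = 0.012523 + 0.863262 = 0.875785.
Q̄ = (S₀/π) × [bracket] = (2398/π) × 0.875785 = 668.49 W/m².
Ratio Q̄_A / Q̄_B = 666.00 / 668.49 = 0.9963.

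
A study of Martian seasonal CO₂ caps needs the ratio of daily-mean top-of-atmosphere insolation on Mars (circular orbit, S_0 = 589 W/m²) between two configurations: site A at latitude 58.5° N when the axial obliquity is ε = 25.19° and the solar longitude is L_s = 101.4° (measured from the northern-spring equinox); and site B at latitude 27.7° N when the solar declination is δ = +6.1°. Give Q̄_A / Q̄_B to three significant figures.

— Configuration A (ϕ=+58.5°):
Solar declination: sin δ = sin ε · sin L_s = sin 25.19° × sin 101.4° = 0.41722, so δ = +24.659°.
cos h₀ = −tan(+58.5°) tan(+24.659°) = -0.7492, h₀ = 2.4176 rad.
Bracket: h₀ sin ϕ sin δ + cos ϕ cos δ sin h₀ = 2.4176×0.85264×0.41722 + 0.52250×0.90880×0.66238 = 0.860033 + 0.314530 = 1.174563.
Q̄ = (S_0/π) × [bracket] = (589/π) × 1.174563 = 220.21 W/m².
— Configuration B (ϕ=+27.7°):
cos h₀ = −tan(+27.7°) tan(+6.100°) = -0.0561, h₀ = 1.6269 rad.
Bracket: h₀ sin ϕ sin δ + cos ϕ cos δ sin h₀ = 1.6269×0.46484×0.10626 + 0.88539×0.99434×0.99842 = 0.080359 + 0.878988 = 0.959347.
Q̄ = (S_0/π) × [bracket] = (589/π) × 0.959347 = 179.86 W/m².
Ratio Q̄_A / Q̄_B = 220.21 / 179.86 = 1.224.

Q̄_A / Q̄_B ≈ 1.22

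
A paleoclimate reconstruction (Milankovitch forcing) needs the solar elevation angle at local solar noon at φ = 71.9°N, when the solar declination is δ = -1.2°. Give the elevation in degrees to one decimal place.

At local noon the hour angle is zero, so the zenith angle equals |φ − δ| = |+71.9° − (-1.200°)| = 73.100°.
Elevation = 90° − 73.100° = 16.9°.

16.9°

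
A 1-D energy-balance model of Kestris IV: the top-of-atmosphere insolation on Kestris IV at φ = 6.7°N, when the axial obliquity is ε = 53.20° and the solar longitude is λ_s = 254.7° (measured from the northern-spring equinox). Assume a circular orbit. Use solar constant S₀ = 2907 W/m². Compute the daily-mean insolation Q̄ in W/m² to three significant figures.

Q̄ ≈ 459 W/m²

Solar declination: sin δ = sin ε · sin λ_s = sin 53.20° × sin 254.7° = -0.77235, so δ = -50.566°.
cos H₀ = −tan(+6.7°) tan(-50.566°) = 0.1428, H₀ = 1.4275 rad.
Bracket: H₀ sin φ sin δ + cos φ cos δ sin H₀ = 1.4275×0.11667×-0.77235 + 0.99317×0.63520×0.98975 = -0.128632 + 0.624395 = 0.495763.
Q̄ = (S₀/π) × [bracket] = (2907/π) × 0.495763 = 458.7 W/m².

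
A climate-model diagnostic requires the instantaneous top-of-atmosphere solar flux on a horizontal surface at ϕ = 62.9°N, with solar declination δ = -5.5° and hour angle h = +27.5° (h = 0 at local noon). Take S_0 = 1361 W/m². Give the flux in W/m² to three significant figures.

431 W/m²

cos θ_z = sin ϕ sin δ + cos ϕ cos δ cos h = -0.085323 + 0.402213 = 0.316890.
Flux = S_0 · cos θ_z = 1361 × 0.316890 = 431.3 W/m².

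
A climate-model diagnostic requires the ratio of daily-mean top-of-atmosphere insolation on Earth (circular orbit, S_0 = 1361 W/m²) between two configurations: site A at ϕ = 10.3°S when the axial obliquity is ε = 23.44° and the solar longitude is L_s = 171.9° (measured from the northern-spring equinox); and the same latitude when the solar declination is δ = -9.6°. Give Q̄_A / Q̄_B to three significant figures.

Q̄_A / Q̄_B ≈ 0.950

— Configuration A (ϕ=-10.3°):
Solar declination: sin δ = sin ε · sin L_s = sin 23.44° × sin 171.9° = 0.05605, so δ = +3.213°.
cos h₀ = −tan(-10.3°) tan(+3.213°) = 0.0102, h₀ = 1.5606 rad.
Bracket: h₀ sin ϕ sin δ + cos ϕ cos δ sin h₀ = 1.5606×-0.17880×0.05605 + 0.98389×0.99843×0.99995 = -0.015640 + 0.982296 = 0.966656.
Q̄ = (S_0/π) × [bracket] = (1361/π) × 0.966656 = 418.77 W/m².
— Configuration B (ϕ=-10.3°):
cos h₀ = −tan(-10.3°) tan(-9.600°) = -0.0307, h₀ = 1.6015 rad.
Bracket: h₀ sin ϕ sin δ + cos ϕ cos δ sin h₀ = 1.6015×-0.17880×-0.16677 + 0.98389×0.98600×0.99953 = 0.047754 + 0.969660 = 1.017414.
Q̄ = (S_0/π) × [bracket] = (1361/π) × 1.017414 = 440.76 W/m².
Ratio Q̄_A / Q̄_B = 418.77 / 440.76 = 0.9501.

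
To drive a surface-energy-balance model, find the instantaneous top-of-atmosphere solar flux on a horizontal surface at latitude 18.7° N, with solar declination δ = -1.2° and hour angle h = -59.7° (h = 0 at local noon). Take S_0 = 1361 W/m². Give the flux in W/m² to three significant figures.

641 W/m²

cos θ_z = sin ϕ sin δ + cos ϕ cos δ cos h = -0.006714 + 0.477789 = 0.471075.
Flux = S_0 · cos θ_z = 1361 × 0.471075 = 641.1 W/m².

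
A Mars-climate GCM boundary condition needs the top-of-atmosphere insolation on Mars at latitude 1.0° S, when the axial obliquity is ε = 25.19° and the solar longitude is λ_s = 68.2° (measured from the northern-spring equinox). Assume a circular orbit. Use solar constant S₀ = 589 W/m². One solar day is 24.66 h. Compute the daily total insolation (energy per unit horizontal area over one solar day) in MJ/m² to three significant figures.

15.1 MJ/m²

Solar declination: sin δ = sin ε · sin λ_s = sin 25.19° × sin 68.2° = 0.39518, so δ = +23.277°.
cos H₀ = −tan(-1.0°) tan(+23.277°) = 0.0075, H₀ = 1.5633 rad.
Bracket: H₀ sin φ sin δ + cos φ cos δ sin H₀ = 1.5633×-0.01745×0.39518 + 0.99985×0.91860×0.99997 = -0.010780 + 0.918435 = 0.907655.
Q̄ = (S₀/π) × [bracket] = (589/π) × 0.907655 = 170.17 W/m².
Daily total = Q̄ × 24.66 h × 3600 s/h = 170.17 × 24.66 × 3600 / 10⁶ = 15.11 MJ/m².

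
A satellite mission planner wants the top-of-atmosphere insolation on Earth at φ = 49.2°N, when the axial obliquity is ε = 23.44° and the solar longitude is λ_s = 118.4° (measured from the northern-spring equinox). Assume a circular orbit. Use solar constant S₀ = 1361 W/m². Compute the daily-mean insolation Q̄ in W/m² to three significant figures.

Solar declination: sin δ = sin ε · sin λ_s = sin 23.44° × sin 118.4° = 0.34991, so δ = +20.482°.
cos H₀ = −tan(+49.2°) tan(+20.482°) = -0.4327, H₀ = 2.0183 rad.
Bracket: H₀ sin φ sin δ + cos φ cos δ sin H₀ = 2.0183×0.75700×0.34991 + 0.65342×0.93678×0.90152 = 0.534611 + 0.551830 = 1.086441.
Q̄ = (S₀/π) × [bracket] = (1361/π) × 1.086441 = 470.7 W/m².

Q̄ ≈ 471 W/m²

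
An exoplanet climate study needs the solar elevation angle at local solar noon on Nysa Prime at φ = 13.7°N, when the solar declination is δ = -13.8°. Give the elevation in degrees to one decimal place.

62.5°

At local noon the hour angle is zero, so the zenith angle equals |φ − δ| = |+13.7° − (-13.800°)| = 27.500°.
Elevation = 90° − 27.500° = 62.5°.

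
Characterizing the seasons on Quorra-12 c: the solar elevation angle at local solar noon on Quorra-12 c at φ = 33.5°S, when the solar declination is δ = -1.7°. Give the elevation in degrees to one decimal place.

58.2°

At local noon the hour angle is zero, so the zenith angle equals |φ − δ| = |-33.5° − (-1.700°)| = 31.800°.
Elevation = 90° − 31.800° = 58.2°.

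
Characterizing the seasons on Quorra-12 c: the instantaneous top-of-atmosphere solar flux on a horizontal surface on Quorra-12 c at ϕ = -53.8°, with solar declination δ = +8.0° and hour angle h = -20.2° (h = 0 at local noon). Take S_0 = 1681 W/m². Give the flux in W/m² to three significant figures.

cos θ_z = sin ϕ sin δ + cos ϕ cos δ cos h = -0.112307 + 0.548885 = 0.436578.
Flux = S_0 · cos θ_z = 1681 × 0.436578 = 733.9 W/m².

734 W/m²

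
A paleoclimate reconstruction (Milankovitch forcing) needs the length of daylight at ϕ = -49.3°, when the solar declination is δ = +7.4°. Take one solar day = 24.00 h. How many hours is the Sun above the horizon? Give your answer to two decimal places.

10.84 h

cos h₀ = −tan ϕ · tan δ = −tan(-49.3°) × tan(+7.400°) = 0.1510, so h₀ = 1.4192 rad = 81.32°.
Daylight = 2h₀/(2π) × 24.00 h = (1.4192/π) × 24.00 = 10.84 h.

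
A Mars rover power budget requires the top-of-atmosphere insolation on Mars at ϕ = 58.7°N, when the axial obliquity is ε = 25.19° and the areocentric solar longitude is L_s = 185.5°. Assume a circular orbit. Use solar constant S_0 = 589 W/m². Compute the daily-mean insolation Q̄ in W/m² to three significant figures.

sin δ = sin 25.19° × sin 185.5° = -0.04079, so δ = -2.338°.
cos h₀ = −tan(+58.7°) tan(-2.338°) = 0.0672, h₀ = 1.5036 rad.
Bracket: h₀ sin ϕ sin δ + cos ϕ cos δ sin h₀ = 1.5036×0.85446×-0.04079 + 0.51952×0.99917×0.99774 = -0.052406 + 0.517916 = 0.465510.
Q̄ = (S_0/π) × [bracket] = (589/π) × 0.465510 = 87.28 W/m².

Q̄ ≈ 87.3 W/m²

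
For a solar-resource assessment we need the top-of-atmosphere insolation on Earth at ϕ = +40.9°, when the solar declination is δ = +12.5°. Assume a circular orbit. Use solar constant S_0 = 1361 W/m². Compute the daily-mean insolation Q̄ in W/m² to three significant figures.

Q̄ ≈ 422 W/m²

cos h₀ = −tan(+40.9°) tan(+12.500°) = -0.1920, h₀ = 1.7640 rad.
Bracket: h₀ sin ϕ sin δ + cos ϕ cos δ sin h₀ = 1.7640×0.65474×0.21644 + 0.75585×0.97630×0.98139 = 0.249980 + 0.724203 = 0.974183.
Q̄ = (S_0/π) × [bracket] = (1361/π) × 0.974183 = 422.0 W/m².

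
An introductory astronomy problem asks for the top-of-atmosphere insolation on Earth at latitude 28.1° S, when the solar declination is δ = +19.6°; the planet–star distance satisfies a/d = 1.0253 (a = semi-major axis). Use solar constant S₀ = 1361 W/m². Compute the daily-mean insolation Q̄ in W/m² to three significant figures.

cos H₀ = −tan(-28.1°) tan(+19.600°) = 0.1901, H₀ = 1.3795 rad.
Bracket: H₀ sin φ sin δ + cos φ cos δ sin H₀ = 1.3795×-0.47101×0.33545 + 0.88213×0.94206×0.98176 = -0.217961 + 0.815862 = 0.597901.
Inverse-square distance factor (a/d)² = 1.0253² = 1.051240.
Q̄ = (S₀/π) × 1.051240 × [bracket] = (1361/π) × 1.051240 × 0.597901 = 272.3 W/m².

Q̄ ≈ 272 W/m²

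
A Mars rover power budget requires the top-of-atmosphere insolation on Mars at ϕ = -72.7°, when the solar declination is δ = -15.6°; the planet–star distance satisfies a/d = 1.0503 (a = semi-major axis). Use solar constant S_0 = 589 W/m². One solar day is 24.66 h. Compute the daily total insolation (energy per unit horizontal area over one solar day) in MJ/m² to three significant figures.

15.0 MJ/m²

cos h₀ = −tan(-72.7°) tan(-15.600°) = -0.8964, h₀ = 2.6824 rad.
Bracket: h₀ sin ϕ sin δ + cos ϕ cos δ sin h₀ = 2.6824×-0.95476×-0.26892 + 0.29737×0.96316×0.44320 = 0.688717 + 0.126939 = 0.815656.
Inverse-square distance factor (a/d)² = 1.0503² = 1.103130.
Q̄ = (S_0/π) × 1.103130 × [bracket] = (589/π) × 1.103130 × 0.815656 = 168.69 W/m².
Daily total = Q̄ × 24.66 h × 3600 s/h = 168.69 × 24.66 × 3600 / 10⁶ = 14.98 MJ/m².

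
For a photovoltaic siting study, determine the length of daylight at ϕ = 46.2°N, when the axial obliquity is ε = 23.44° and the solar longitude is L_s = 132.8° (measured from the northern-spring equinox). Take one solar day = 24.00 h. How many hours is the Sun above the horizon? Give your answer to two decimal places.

Solar declination: sin δ = sin ε · sin L_s = sin 23.44° × sin 132.8° = 0.29187, so δ = +16.970°.
cos h₀ = −tan ϕ · tan δ = −tan(+46.2°) × tan(+16.970°) = -0.3182, so h₀ = 1.8946 rad = 108.55°.
Daylight = 2h₀/(2π) × 24.00 h = (1.8946/π) × 24.00 = 14.47 h.

14.47 h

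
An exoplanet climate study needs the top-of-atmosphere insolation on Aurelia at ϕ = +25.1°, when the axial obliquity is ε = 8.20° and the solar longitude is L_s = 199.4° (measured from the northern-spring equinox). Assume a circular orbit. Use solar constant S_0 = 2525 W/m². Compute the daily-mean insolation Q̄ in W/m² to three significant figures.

Q̄ ≈ 702 W/m²

Solar declination: sin δ = sin ε · sin L_s = sin 8.20° × sin 199.4° = -0.04738, so δ = -2.715°.
cos h₀ = −tan(+25.1°) tan(-2.715°) = 0.0222, h₀ = 1.5486 rad.
Bracket: h₀ sin ϕ sin δ + cos ϕ cos δ sin h₀ = 1.5486×0.42420×-0.04738 + 0.90557×0.99888×0.99975 = -0.031125 + 0.904330 = 0.873205.
Q̄ = (S_0/π) × [bracket] = (2525/π) × 0.873205 = 701.8 W/m².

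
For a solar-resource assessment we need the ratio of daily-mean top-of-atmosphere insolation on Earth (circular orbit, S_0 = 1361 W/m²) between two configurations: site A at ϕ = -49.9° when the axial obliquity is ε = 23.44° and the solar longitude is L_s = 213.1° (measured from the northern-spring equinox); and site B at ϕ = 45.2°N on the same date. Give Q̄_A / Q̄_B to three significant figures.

— Configuration A (ϕ=-49.9°):
Solar declination: sin δ = sin ε · sin L_s = sin 23.44° × sin 213.1° = -0.21723, so δ = -12.547°.
cos h₀ = −tan(-49.9°) tan(-12.547°) = -0.2643, h₀ = 1.8383 rad.
Bracket: h₀ sin ϕ sin δ + cos ϕ cos δ sin h₀ = 1.8383×-0.76492×-0.21723 + 0.64412×0.97612×0.96444 = 0.305458 + 0.606380 = 0.911838.
Q̄ = (S_0/π) × [bracket] = (1361/π) × 0.911838 = 395.03 W/m².
— Configuration B (ϕ=+45.2°):
cos h₀ = −tan(+45.2°) tan(-12.547°) = 0.2241, h₀ = 1.3448 rad.
Bracket: h₀ sin ϕ sin δ + cos ϕ cos δ sin h₀ = 1.3448×0.70957×-0.21723 + 0.70463×0.97612×0.97456 = -0.207287 + 0.670306 = 0.463019.
Q̄ = (S_0/π) × [bracket] = (1361/π) × 0.463019 = 200.59 W/m².
Ratio Q̄_A / Q̄_B = 395.03 / 200.59 = 1.969.

Q̄_A / Q̄_B ≈ 1.97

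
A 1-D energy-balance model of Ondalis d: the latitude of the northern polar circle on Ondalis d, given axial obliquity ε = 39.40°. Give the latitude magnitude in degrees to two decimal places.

The polar circle is the lowest latitude that experiences at least one full rotation of continuous daylight at the northern-summer solstice; it lies at |φ| = 90° − ε = 90° − 39.40° = 50.60°.

50.60°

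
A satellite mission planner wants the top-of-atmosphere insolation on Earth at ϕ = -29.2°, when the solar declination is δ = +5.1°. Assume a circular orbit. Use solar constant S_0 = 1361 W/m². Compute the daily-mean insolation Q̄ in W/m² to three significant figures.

cos h₀ = −tan(-29.2°) tan(+5.100°) = 0.0499, h₀ = 1.5209 rad.
Bracket: h₀ sin ϕ sin δ + cos ϕ cos δ sin h₀ = 1.5209×-0.48786×0.08889 + 0.87292×0.99604×0.99876 = -0.065955 + 0.868385 = 0.802430.
Q̄ = (S_0/π) × [bracket] = (1361/π) × 0.802430 = 347.6 W/m².

Q̄ ≈ 348 W/m²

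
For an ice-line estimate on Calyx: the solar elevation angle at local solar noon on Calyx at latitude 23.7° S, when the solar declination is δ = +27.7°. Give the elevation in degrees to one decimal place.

At local noon the hour angle is zero, so the zenith angle equals |ϕ − δ| = |-23.7° − (+27.700°)| = 51.400°.
Elevation = 90° − 51.400° = 38.6°.

38.6°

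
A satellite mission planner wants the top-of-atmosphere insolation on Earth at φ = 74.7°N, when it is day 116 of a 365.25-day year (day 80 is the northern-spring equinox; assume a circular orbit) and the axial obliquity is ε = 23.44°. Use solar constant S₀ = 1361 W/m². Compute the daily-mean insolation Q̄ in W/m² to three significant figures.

Solar longitude: λ_s = 360° × (116 − 80)/365.25 = 35.483°.
sin δ = sin 23.44° × sin 35.483° = 0.23090, so δ = +13.350°.
cos H₀ = −tan(+74.7°) tan(+13.350°) = -0.8675, H₀ = 2.6209 rad.
Bracket: H₀ sin φ sin δ + cos φ cos δ sin H₀ = 2.6209×0.96456×0.23090 + 0.26387×0.97298×0.49750 = 0.583719 + 0.127728 = 0.711447.
Q̄ = (S₀/π) × [bracket] = (1361/π) × 0.711447 = 308.2 W/m².

Q̄ ≈ 308 W/m²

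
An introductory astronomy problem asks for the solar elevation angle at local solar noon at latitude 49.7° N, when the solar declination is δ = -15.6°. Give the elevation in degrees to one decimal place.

24.7°

At local noon the hour angle is zero, so the zenith angle equals |ϕ − δ| = |+49.7° − (-15.600°)| = 65.300°.
Elevation = 90° − 65.300° = 24.7°.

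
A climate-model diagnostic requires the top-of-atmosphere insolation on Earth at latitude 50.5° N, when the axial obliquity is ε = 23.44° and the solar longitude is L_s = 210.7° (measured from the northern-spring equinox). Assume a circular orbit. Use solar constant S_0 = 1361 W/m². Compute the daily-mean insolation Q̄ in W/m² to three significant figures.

Solar declination: sin δ = sin ε · sin L_s = sin 23.44° × sin 210.7° = -0.20309, so δ = -11.718°.
cos h₀ = −tan(+50.5°) tan(-11.718°) = 0.2516, h₀ = 1.3165 rad.
Bracket: h₀ sin ϕ sin δ + cos ϕ cos δ sin h₀ = 1.3165×0.77162×-0.20309 + 0.63608×0.97916×0.96783 = -0.206306 + 0.602788 = 0.396482.
Q̄ = (S_0/π) × [bracket] = (1361/π) × 0.396482 = 171.8 W/m².

Q̄ ≈ 172 W/m²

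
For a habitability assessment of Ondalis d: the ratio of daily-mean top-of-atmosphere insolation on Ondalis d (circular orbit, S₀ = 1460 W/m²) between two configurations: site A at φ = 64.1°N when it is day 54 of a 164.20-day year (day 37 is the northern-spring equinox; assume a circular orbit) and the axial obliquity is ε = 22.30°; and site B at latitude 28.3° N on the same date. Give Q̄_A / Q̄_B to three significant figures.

— Configuration A (φ=+64.1°):
Solar longitude: λ_s = 360° × (54 − 37)/164.20 = 37.272°.
sin δ = sin 22.30° × sin 37.272° = 0.22980, so δ = +13.285°.
cos H₀ = −tan(+64.1°) tan(+13.285°) = -0.4863, H₀ = 2.0786 rad.
Bracket: H₀ sin φ sin δ + cos φ cos δ sin H₀ = 2.0786×0.89956×0.22980 + 0.43680×0.97324×0.87381 = 0.429686 + 0.371466 = 0.801152.
Q̄ = (S₀/π) × [bracket] = (1460/π) × 0.801152 = 372.32 W/m².
— Configuration B (φ=+28.3°):
cos H₀ = −tan(+28.3°) tan(+13.285°) = -0.1271, H₀ = 1.6983 rad.
Bracket: H₀ sin φ sin δ + cos φ cos δ sin H₀ = 1.6983×0.47409×0.22980 + 0.88048×0.97324×0.99189 = 0.185023 + 0.849969 = 1.034992.
Q̄ = (S₀/π) × [bracket] = (1460/π) × 1.034992 = 480.99 W/m².
Ratio Q̄_A / Q̄_B = 372.32 / 480.99 = 0.7741.

Q̄_A / Q̄_B ≈ 0.774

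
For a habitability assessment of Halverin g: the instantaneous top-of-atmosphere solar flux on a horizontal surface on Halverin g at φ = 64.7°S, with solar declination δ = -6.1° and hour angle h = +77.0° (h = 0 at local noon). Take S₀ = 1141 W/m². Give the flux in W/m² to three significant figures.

cos θ_z = sin φ sin δ + cos φ cos δ cos h = 0.096071 + 0.095590 = 0.191661.
Flux = S₀ · cos θ_z = 1141 × 0.191661 = 218.7 W/m².

219 W/m²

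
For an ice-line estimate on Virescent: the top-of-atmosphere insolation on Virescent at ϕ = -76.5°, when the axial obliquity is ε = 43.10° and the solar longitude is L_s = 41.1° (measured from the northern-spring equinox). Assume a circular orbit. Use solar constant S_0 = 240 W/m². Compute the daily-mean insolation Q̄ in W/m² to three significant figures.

Q̄ ≈ 0.00 W/m²

Solar declination: sin δ = sin ε · sin L_s = sin 43.10° × sin 41.1° = 0.44917, so δ = +26.690°.
cos h₀ = −tan(-76.5°) tan(+26.690°) = 2.0940 ≥ 1 ⇒ polar night, h₀ = 0 and Q̄ = 0.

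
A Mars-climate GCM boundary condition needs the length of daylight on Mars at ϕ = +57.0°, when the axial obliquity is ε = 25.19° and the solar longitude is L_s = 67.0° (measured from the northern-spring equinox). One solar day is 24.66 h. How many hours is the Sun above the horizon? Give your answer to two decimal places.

17.94 h

Solar declination: sin δ = sin ε · sin L_s = sin 25.19° × sin 67.0° = 0.39179, so δ = +23.066°.
cos h₀ = −tan ϕ · tan δ = −tan(+57.0°) × tan(+23.066°) = -0.6557, so h₀ = 2.2859 rad = 130.97°.
Daylight = 2h₀/(2π) × 24.66 h = (2.2859/π) × 24.66 = 17.94 h.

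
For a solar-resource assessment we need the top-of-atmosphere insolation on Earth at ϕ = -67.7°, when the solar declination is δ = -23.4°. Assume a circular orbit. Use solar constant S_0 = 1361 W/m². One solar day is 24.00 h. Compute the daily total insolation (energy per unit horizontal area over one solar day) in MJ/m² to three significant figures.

cos h₀ = −tan(-67.7°) tan(-23.400°) = -1.0551 ≤ −1 ⇒ polar day, h₀ = π.
Bracket: h₀ sin ϕ sin δ + cos ϕ cos δ sin h₀ = 3.1416×-0.92521×-0.39715 + 0.37946×0.91775×0.00000 = 1.154372 + 0.000000 = 1.154372.
Q̄ = (S_0/π) × [bracket] = (1361/π) × 1.154372 = 500.10 W/m².
Daily total = Q̄ × 24.00 h × 3600 s/h = 500.10 × 24.00 × 3600 / 10⁶ = 43.21 MJ/m².

43.2 MJ/m²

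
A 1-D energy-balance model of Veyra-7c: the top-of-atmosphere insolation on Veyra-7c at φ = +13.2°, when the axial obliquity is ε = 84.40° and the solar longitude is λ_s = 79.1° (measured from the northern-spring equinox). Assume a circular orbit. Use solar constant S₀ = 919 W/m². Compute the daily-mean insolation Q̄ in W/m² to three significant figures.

Solar declination: sin δ = sin ε · sin λ_s = sin 84.40° × sin 79.1° = 0.97727, so δ = +77.761°.
cos H₀ = −tan(+13.2°) tan(+77.761°) = -1.0813 ≤ −1 ⇒ polar day, H₀ = π.
Bracket: H₀ sin φ sin δ + cos φ cos δ sin H₀ = 3.1416×0.22835×0.97727 + 0.97358×0.21199×0.00000 = 0.701078 + 0.000000 = 0.701078.
Q̄ = (S₀/π) × [bracket] = (919/π) × 0.701078 = 205.1 W/m².

Q̄ ≈ 205 W/m²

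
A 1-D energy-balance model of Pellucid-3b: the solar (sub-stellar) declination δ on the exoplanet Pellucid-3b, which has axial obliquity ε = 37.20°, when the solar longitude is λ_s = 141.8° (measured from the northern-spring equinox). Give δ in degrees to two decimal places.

sin δ = sin ε · sin λ_s = sin 37.20° × sin 141.8° = 0.373889.
δ = arcsin(0.373889) = +21.96°.

δ = +21.96°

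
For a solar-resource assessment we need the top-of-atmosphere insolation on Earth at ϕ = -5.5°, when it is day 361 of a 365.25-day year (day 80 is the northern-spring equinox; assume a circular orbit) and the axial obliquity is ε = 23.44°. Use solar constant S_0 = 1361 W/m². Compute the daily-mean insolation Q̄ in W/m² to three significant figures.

Solar longitude: L_s = 360° × (361 − 80)/365.25 = 276.961°.
sin δ = sin 23.44° × sin 276.961° = -0.39486, so δ = -23.257°.
cos h₀ = −tan(-5.5°) tan(-23.257°) = -0.0414, h₀ = 1.6122 rad.
Bracket: h₀ sin ϕ sin δ + cos ϕ cos δ sin h₀ = 1.6122×-0.09585×-0.39486 + 0.99540×0.91874×0.99914 = 0.061017 + 0.913727 = 0.974744.
Q̄ = (S_0/π) × [bracket] = (1361/π) × 0.974744 = 422.3 W/m².

Q̄ ≈ 422 W/m²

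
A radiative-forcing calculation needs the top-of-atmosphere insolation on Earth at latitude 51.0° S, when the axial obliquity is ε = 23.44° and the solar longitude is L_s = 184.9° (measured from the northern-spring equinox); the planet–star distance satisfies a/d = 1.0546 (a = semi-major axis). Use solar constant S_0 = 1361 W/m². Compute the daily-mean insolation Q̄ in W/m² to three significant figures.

Solar declination: sin δ = sin ε · sin L_s = sin 23.44° × sin 184.9° = -0.03398, so δ = -1.947°.
cos h₀ = −tan(-51.0°) tan(-1.947°) = -0.0420, h₀ = 1.6128 rad.
Bracket: h₀ sin ϕ sin δ + cos ϕ cos δ sin h₀ = 1.6128×-0.77715×-0.03398 + 0.62932×0.99942×0.99912 = 0.042590 + 0.628402 = 0.670992.
Inverse-square distance factor (a/d)² = 1.0546² = 1.112181.
Q̄ = (S_0/π) × 1.112181 × [bracket] = (1361/π) × 1.112181 × 0.670992 = 323.3 W/m².

Q̄ ≈ 323 W/m²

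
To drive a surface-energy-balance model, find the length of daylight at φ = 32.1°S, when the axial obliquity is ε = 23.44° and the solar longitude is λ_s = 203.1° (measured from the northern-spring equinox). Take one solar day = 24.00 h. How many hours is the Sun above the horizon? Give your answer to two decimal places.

Solar declination: sin δ = sin ε · sin λ_s = sin 23.44° × sin 203.1° = -0.15607, so δ = -8.979°.
cos H₀ = −tan φ · tan δ = −tan(-32.1°) × tan(-8.979°) = -0.0991, so H₀ = 1.6701 rad = 95.69°.
Daylight = 2H₀/(2π) × 24.00 h = (1.6701/π) × 24.00 = 12.76 h.

12.76 h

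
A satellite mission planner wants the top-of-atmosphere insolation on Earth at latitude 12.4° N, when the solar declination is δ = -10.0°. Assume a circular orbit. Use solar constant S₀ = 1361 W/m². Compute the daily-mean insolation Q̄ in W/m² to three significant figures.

Q̄ ≈ 392 W/m²

cos H₀ = −tan(+12.4°) tan(-10.000°) = 0.0388, H₀ = 1.5320 rad.
Bracket: H₀ sin φ sin δ + cos φ cos δ sin H₀ = 1.5320×0.21474×-0.17365 + 0.97667×0.98481×0.99925 = -0.057128 + 0.961113 = 0.903985.
Q̄ = (S₀/π) × [bracket] = (1361/π) × 0.903985 = 391.6 W/m².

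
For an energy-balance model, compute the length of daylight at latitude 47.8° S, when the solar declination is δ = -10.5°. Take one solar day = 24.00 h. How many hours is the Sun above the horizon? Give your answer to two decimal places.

cos h₀ = −tan ϕ · tan δ = −tan(-47.8°) × tan(-10.500°) = -0.2044, so h₀ = 1.7766 rad = 101.79°.
Daylight = 2h₀/(2π) × 24.00 h = (1.7766/π) × 24.00 = 13.57 h.

13.57 h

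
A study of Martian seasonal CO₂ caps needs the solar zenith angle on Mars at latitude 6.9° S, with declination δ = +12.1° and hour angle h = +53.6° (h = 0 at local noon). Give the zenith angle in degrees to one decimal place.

cos θ_z = sin ϕ sin δ + cos ϕ cos δ cos h = -0.025183 + 0.576033 = 0.550850.
θ_z = arccos(0.550850) = 56.6°.

θ_z = 56.6°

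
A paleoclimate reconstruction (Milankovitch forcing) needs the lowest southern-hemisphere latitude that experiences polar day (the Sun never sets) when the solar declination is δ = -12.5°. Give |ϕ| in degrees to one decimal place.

Polar day requires cos h₀ = −tan ϕ tan δ ≤ −1, i.e. tan ϕ tan δ ≥ 1.
The boundary is |tan ϕ| · |tan δ| = 1, so |ϕ| = 90° − |δ| = 90° − 12.5° = 77.5° in the southern hemisphere.

|ϕ| = 77.5°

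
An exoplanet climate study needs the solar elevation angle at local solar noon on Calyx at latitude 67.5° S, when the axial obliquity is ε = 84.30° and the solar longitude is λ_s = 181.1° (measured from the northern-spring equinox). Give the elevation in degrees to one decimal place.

23.6°

Solar declination: sin δ = sin ε · sin λ_s = sin 84.30° × sin 181.1° = -0.01910, so δ = -1.095°.
At local noon the hour angle is zero, so the zenith angle equals |φ − δ| = |-67.5° − (-1.095°)| = 66.405°.
Elevation = 90° − 66.405° = 23.6°.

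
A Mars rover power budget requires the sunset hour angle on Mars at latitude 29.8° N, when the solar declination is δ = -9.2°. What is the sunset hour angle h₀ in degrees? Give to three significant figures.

h₀ = 84.7°

cos h₀ = −tan ϕ · tan δ = −tan(+29.8°) × tan(-9.200°) = 0.0928, so h₀ = 1.4779 rad = 84.68°.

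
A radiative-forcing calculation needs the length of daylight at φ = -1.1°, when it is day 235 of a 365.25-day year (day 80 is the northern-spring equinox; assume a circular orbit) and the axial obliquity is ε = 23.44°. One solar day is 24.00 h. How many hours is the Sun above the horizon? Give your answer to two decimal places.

11.97 h

Solar longitude: λ_s = 360° × (235 − 80)/365.25 = 152.772°.
sin δ = sin 23.44° × sin 152.772° = 0.18200, so δ = +10.486°.
cos H₀ = −tan φ · tan δ = −tan(-1.1°) × tan(+10.486°) = 0.0036, so H₀ = 1.5672 rad = 89.80°.
Daylight = 2H₀/(2π) × 24.00 h = (1.5672/π) × 24.00 = 11.97 h.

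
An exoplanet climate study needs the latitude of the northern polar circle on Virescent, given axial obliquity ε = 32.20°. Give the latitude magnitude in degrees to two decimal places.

57.80°

The polar circle is the lowest latitude that experiences at least one full rotation of continuous daylight at the northern-summer solstice; it lies at |φ| = 90° − ε = 90° − 32.20° = 57.80°.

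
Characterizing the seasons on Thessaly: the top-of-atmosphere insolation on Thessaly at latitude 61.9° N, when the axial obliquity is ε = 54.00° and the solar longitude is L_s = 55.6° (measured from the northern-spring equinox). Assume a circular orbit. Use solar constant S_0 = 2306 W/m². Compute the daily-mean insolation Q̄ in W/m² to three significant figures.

Solar declination: sin δ = sin ε · sin L_s = sin 54.00° × sin 55.6° = 0.66753, so δ = +41.877°.
cos h₀ = −tan(+61.9°) tan(+41.877°) = -1.6790 ≤ −1 ⇒ polar day, h₀ = π.
Bracket: h₀ sin ϕ sin δ + cos ϕ cos δ sin h₀ = 3.1416×0.88213×0.66753 + 0.47101×0.74458×0.00000 = 1.849926 + 0.000000 = 1.849926.
Q̄ = (S_0/π) × [bracket] = (2306/π) × 1.849926 = 1358 W/m².

Q̄ ≈ 1.36e+03 W/m²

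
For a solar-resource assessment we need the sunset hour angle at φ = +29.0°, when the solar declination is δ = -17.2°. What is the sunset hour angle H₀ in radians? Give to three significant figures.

cos H₀ = −tan φ · tan δ = −tan(+29.0°) × tan(-17.200°) = 0.1716, so H₀ = 1.3984 rad = 80.12°.

H₀ = 1.40 rad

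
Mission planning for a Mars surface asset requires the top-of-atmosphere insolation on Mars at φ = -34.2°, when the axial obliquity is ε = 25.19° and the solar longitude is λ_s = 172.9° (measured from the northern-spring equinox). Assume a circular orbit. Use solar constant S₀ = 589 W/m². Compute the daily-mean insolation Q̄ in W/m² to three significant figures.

Solar declination: sin δ = sin ε · sin λ_s = sin 25.19° × sin 172.9° = 0.05261, so δ = +3.016°.
cos H₀ = −tan(-34.2°) tan(+3.016°) = 0.0358, H₀ = 1.5350 rad.
Bracket: H₀ sin φ sin δ + cos φ cos δ sin H₀ = 1.5350×-0.56208×0.05261 + 0.82708×0.99862×0.99936 = -0.045392 + 0.825410 = 0.780018.
Q̄ = (S₀/π) × [bracket] = (589/π) × 0.780018 = 146.2 W/m².

Q̄ ≈ 146 W/m²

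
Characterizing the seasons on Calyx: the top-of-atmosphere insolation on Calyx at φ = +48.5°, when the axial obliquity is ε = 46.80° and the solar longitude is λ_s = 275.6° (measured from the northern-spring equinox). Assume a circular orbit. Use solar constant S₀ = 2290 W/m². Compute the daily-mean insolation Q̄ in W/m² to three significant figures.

Q̄ ≈ 0.00 W/m²

Solar declination: sin δ = sin ε · sin λ_s = sin 46.80° × sin 275.6° = -0.72549, so δ = -46.510°.
cos H₀ = −tan(+48.5°) tan(-46.510°) = 1.1915 ≥ 1 ⇒ polar night, H₀ = 0 and Q̄ = 0.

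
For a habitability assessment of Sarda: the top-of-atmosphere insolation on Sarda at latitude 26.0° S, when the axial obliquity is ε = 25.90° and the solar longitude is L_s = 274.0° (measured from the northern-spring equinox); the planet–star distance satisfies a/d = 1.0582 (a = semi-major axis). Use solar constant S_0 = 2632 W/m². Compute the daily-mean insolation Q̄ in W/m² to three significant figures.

Q̄ ≈ 1.06e+03 W/m²

Solar declination: sin δ = sin ε · sin L_s = sin 25.90° × sin 274.0° = -0.43574, so δ = -25.832°.
cos h₀ = −tan(-26.0°) tan(-25.832°) = -0.2361, h₀ = 1.8092 rad.
Bracket: h₀ sin ϕ sin δ + cos ϕ cos δ sin h₀ = 1.8092×-0.43837×-0.43574 + 0.89879×0.90007×0.97172 = 0.345585 + 0.786096 = 1.131681.
Inverse-square distance factor (a/d)² = 1.0582² = 1.119787.
Q̄ = (S_0/π) × 1.119787 × [bracket] = (2632/π) × 1.119787 × 1.131681 = 1062 W/m².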